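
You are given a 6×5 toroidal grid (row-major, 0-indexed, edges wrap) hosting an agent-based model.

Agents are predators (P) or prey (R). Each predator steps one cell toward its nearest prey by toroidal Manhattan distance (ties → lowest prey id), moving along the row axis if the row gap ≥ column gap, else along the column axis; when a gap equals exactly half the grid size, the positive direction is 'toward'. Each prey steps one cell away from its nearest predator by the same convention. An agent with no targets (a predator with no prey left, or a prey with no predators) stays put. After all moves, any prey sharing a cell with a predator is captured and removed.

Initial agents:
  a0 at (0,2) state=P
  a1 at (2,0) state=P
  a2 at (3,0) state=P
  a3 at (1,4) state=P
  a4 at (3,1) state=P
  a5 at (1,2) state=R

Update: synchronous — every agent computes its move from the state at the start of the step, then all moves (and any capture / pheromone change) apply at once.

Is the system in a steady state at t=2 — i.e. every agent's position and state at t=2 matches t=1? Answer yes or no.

t=1: a0@(1,2):P a1@(2,1):P a2@(2,0):P a3@(1,3):P a4@(2,1):P a5@(2,2):R
t=2: a0@(2,2):P a1@(2,2):P a2@(2,1):P a3@(2,3):P a4@(2,2):P a5@(3,2):R

no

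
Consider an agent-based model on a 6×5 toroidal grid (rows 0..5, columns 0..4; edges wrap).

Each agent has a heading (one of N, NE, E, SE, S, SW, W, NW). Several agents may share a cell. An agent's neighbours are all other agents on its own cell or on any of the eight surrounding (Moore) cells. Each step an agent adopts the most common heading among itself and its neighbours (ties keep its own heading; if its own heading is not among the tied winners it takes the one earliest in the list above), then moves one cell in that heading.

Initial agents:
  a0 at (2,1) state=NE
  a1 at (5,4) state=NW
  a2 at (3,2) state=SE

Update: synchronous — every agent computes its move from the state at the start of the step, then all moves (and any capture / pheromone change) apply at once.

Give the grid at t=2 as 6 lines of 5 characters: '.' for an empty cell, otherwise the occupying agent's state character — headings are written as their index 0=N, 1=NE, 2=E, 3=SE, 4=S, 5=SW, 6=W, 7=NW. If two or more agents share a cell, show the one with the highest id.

...1.
.....
.....
..7..
.....
....3

t=1: a0@(1,2):NE a1@(4,3):NW a2@(4,3):SE
t=2: a0@(0,3):NE a1@(3,2):NW a2@(5,4):SE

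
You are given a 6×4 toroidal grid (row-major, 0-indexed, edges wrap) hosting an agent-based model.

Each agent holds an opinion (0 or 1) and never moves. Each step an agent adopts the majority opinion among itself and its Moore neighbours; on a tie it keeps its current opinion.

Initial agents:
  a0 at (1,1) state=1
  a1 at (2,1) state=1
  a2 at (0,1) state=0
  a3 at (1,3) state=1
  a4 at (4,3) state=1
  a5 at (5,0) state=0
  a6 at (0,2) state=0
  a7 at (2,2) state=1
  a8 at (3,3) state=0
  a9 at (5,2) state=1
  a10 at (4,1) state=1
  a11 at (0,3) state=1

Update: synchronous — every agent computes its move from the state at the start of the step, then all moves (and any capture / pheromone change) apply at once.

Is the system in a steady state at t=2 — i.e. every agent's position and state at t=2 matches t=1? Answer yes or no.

no

t=1: a0@(1,1):1 a1@(2,1):1 a2@(0,1):0 a3@(1,3):1 a4@(4,3):1 a5@(5,0):1 a6@(0,2):1 a7@(2,2):1 a8@(3,3):1 a9@(5,2):1 a10@(4,1):1 a11@(0,3):1
t=2: a0@(1,1):1 a1@(2,1):1 a2@(0,1):1 a3@(1,3):1 a4@(4,3):1 a5@(5,0):1 a6@(0,2):1 a7@(2,2):1 a8@(3,3):1 a9@(5,2):1 a10@(4,1):1 a11@(0,3):1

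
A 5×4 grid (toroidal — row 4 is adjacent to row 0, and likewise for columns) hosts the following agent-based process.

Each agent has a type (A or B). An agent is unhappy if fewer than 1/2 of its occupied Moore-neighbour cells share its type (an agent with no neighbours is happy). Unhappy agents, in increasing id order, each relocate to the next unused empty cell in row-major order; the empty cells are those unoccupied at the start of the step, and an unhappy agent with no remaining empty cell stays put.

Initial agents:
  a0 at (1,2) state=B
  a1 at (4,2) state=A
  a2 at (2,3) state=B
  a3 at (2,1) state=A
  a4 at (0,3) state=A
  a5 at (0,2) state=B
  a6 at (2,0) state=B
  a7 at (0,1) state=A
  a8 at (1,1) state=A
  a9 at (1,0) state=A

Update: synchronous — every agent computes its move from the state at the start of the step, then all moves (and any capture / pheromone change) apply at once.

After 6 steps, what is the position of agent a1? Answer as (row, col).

(4, 2)

t=1: a0@(0,0):B a1@(4,2):A a2@(2,3):B a3@(2,1):A a4@(0,3):A a5@(1,3):B a6@(2,2):B a7@(0,1):A a8@(1,1):A a9@(1,0):A
t=2: a0@(0,2):B a1@(4,2):A a2@(2,3):B a3@(2,1):A a4@(0,3):A a5@(1,3):B a6@(2,2):B a7@(0,1):A a8@(1,1):A a9@(1,0):A
t=3: a0@(0,0):B a1@(4,2):A a2@(2,3):B a3@(2,1):A a4@(0,3):A a5@(1,3):B a6@(2,2):B a7@(0,1):A a8@(1,1):A a9@(1,0):A
t=4: a0@(0,2):B a1@(4,2):A a2@(2,3):B a3@(2,1):A a4@(0,3):A a5@(1,3):B a6@(2,2):B a7@(0,1):A a8@(1,1):A a9@(1,0):A
t=5: a0@(0,0):B a1@(4,2):A a2@(2,3):B a3@(2,1):A a4@(0,3):A a5@(1,3):B a6@(2,2):B a7@(0,1):A a8@(1,1):A a9@(1,0):A
t=6: a0@(0,2):B a1@(4,2):A a2@(2,3):B a3@(2,1):A a4@(0,3):A a5@(1,3):B a6@(2,2):B a7@(0,1):A a8@(1,1):A a9@(1,0):A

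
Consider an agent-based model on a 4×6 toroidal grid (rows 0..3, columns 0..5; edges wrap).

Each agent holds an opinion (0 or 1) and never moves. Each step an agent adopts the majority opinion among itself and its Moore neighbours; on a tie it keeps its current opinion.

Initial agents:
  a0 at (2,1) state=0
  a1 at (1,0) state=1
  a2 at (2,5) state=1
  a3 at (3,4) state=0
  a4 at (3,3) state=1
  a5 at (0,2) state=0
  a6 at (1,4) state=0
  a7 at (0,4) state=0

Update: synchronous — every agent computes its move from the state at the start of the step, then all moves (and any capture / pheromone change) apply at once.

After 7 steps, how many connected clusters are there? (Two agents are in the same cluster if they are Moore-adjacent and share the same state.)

3

t=1: a0@(2,1):0 a1@(1,0):1 a2@(2,5):1 a3@(3,4):0 a4@(3,3):0 a5@(0,2):0 a6@(1,4):0 a7@(0,4):0
t=2: (unchanged — steady state)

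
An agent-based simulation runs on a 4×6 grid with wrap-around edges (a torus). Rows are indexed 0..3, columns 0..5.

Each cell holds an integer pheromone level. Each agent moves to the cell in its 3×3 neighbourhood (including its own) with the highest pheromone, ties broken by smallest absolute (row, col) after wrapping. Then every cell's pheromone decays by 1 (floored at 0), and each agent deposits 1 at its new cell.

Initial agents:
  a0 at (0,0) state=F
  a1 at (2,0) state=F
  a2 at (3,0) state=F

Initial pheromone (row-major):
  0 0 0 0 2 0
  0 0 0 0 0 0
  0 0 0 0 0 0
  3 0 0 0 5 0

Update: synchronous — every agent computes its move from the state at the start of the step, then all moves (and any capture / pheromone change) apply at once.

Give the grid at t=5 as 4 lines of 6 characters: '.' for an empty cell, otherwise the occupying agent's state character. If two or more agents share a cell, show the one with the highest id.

......
......
......
F.....

t=1: a0@(3,0) a1@(3,0) a2@(3,0) | pheromone: 0 0 0 0 1 0 / 0 0 0 0 0 0 / 0 0 0 0 0 0 / 5 0 0 0 4 0
t=2: a0@(3,0) a1@(3,0) a2@(3,0) | pheromone: 0 0 0 0 0 0 / 0 0 0 0 0 0 / 0 0 0 0 0 0 / 7 0 0 0 3 0
t=3: a0@(3,0) a1@(3,0) a2@(3,0) | pheromone: 0 0 0 0 0 0 / 0 0 0 0 0 0 / 0 0 0 0 0 0 / 9 0 0 0 2 0
t=4: a0@(3,0) a1@(3,0) a2@(3,0) | pheromone: 0 0 0 0 0 0 / 0 0 0 0 0 0 / 0 0 0 0 0 0 / 11 0 0 0 1 0
t=5: a0@(3,0) a1@(3,0) a2@(3,0) | pheromone: 0 0 0 0 0 0 / 0 0 0 0 0 0 / 0 0 0 0 0 0 / 13 0 0 0 0 0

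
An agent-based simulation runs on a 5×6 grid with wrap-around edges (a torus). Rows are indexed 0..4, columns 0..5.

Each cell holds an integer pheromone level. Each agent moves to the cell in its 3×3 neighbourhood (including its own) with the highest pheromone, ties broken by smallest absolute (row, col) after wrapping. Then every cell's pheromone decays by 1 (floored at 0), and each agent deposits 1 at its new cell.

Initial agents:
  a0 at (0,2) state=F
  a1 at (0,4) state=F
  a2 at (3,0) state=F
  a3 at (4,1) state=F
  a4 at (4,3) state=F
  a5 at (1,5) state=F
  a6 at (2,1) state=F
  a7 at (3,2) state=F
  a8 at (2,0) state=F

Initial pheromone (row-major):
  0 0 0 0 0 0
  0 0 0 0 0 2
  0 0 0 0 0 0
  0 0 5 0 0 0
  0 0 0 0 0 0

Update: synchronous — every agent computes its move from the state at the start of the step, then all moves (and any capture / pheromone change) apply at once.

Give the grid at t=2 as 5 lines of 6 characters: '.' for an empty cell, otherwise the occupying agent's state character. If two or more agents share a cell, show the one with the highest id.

t=1: a0@(0,1) a1@(1,5) a2@(2,0) a3@(3,2) a4@(3,2) a5@(1,5) a6@(3,2) a7@(3,2) a8@(1,5) | pheromone: 0 1 0 0 0 0 / 0 0 0 0 0 4 / 1 0 0 0 0 0 / 0 0 8 0 0 0 / 0 0 0 0 0 0
t=2: a0@(0,1) a1@(1,5) a2@(1,5) a3@(3,2) a4@(3,2) a5@(1,5) a6@(3,2) a7@(3,2) a8@(1,5) | pheromone: 0 1 0 0 0 0 / 0 0 0 0 0 7 / 0 0 0 0 0 0 / 0 0 11 0 0 0 / 0 0 0 0 0 0

.F....
.....F
......
..F...
......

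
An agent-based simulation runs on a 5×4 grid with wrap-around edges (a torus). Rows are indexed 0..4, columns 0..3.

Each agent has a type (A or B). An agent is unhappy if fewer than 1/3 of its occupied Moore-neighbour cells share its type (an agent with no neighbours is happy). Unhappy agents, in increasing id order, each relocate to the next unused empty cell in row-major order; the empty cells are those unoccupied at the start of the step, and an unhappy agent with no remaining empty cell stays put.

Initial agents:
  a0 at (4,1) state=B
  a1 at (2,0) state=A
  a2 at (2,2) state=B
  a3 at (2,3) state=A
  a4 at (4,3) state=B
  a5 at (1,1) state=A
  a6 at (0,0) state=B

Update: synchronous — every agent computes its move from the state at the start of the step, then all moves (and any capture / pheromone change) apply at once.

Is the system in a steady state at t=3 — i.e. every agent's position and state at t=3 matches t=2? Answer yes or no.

yes

t=1: a0@(4,1):B a1@(2,0):A a2@(0,1):B a3@(2,3):A a4@(4,3):B a5@(1,1):A a6@(0,0):B
t=2: (unchanged — steady state)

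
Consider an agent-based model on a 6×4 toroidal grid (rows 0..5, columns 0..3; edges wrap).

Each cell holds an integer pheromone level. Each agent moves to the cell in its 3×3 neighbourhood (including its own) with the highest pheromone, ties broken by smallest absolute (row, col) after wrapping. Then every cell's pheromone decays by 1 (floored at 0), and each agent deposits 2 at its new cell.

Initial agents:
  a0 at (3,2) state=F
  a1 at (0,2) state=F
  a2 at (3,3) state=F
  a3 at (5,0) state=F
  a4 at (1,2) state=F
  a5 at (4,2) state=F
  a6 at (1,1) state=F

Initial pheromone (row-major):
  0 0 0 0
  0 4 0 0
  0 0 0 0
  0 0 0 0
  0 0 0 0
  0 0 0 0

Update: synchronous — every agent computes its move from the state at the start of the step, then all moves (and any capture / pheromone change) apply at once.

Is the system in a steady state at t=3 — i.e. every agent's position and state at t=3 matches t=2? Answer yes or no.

no

t=1: a0@(2,1) a1@(1,1) a2@(2,0) a3@(0,0) a4@(1,1) a5@(3,1) a6@(1,1) | pheromone: 2 0 0 0 / 0 9 0 0 / 2 2 0 0 / 0 2 0 0 / 0 0 0 0 / 0 0 0 0
t=2: a0@(1,1) a1@(1,1) a2@(1,1) a3@(1,1) a4@(1,1) a5@(2,0) a6@(1,1) | pheromone: 1 0 0 0 / 0 20 0 0 / 3 1 0 0 / 0 1 0 0 / 0 0 0 0 / 0 0 0 0
t=3: a0@(1,1) a1@(1,1) a2@(1,1) a3@(1,1) a4@(1,1) a5@(1,1) a6@(1,1) | pheromone: 0 0 0 0 / 0 33 0 0 / 2 0 0 0 / 0 0 0 0 / 0 0 0 0 / 0 0 0 0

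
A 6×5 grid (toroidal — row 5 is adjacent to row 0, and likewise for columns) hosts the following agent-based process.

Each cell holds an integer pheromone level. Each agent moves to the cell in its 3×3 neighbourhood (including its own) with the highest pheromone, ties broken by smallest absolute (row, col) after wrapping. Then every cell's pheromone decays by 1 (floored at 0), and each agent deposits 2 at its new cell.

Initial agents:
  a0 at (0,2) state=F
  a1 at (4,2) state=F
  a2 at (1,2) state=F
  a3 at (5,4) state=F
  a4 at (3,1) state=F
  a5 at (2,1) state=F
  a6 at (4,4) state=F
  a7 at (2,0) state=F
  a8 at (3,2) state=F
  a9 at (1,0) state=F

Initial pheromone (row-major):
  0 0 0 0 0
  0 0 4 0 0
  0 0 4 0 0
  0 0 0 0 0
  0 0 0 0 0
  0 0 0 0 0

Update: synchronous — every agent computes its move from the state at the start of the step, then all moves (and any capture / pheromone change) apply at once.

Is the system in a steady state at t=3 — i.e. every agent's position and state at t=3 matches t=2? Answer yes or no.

t=1: a0@(1,2) a1@(3,1) a2@(1,2) a3@(0,0) a4@(2,2) a5@(1,2) a6@(3,0) a7@(1,0) a8@(2,2) a9@(0,0) | pheromone: 4 0 0 0 0 / 2 0 9 0 0 / 0 0 7 0 0 / 2 2 0 0 0 / 0 0 0 0 0 / 0 0 0 0 0
t=2: a0@(1,2) a1@(2,2) a2@(1,2) a3@(0,0) a4@(1,2) a5@(1,2) a6@(3,0) a7@(0,0) a8@(1,2) a9@(0,0) | pheromone: 9 0 0 0 0 / 1 0 18 0 0 / 0 0 8 0 0 / 3 1 0 0 0 / 0 0 0 0 0 / 0 0 0 0 0
t=3: a0@(1,2) a1@(1,2) a2@(1,2) a3@(0,0) a4@(1,2) a5@(1,2) a6@(3,0) a7@(0,0) a8@(1,2) a9@(0,0) | pheromone: 14 0 0 0 0 / 0 0 29 0 0 / 0 0 7 0 0 / 4 0 0 0 0 / 0 0 0 0 0 / 0 0 0 0 0

no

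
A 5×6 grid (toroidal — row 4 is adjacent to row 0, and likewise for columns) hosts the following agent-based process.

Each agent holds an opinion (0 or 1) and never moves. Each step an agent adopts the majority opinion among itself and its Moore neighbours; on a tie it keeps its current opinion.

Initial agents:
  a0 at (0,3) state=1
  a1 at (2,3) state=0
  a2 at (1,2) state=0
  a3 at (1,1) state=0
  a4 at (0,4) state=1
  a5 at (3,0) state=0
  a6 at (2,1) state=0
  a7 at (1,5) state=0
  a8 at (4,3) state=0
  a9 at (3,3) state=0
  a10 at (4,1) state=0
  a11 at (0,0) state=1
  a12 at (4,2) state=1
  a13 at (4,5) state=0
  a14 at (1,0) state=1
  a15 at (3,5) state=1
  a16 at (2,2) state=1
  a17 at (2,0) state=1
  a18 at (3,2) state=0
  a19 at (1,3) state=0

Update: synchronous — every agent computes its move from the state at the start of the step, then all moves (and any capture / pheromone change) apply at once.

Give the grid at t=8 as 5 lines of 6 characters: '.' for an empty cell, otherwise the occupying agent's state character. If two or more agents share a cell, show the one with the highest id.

t=1: a0@(0,3):1 a1@(2,3):0 a2@(1,2):0 a3@(1,1):1 a4@(0,4):0 a5@(3,0):0 a6@(2,1):0 a7@(1,5):1 a8@(4,3):0 a9@(3,3):0 a10@(4,1):0 a11@(0,0):0 a12@(4,2):0 a13@(4,5):1 a14@(1,0):1 a15@(3,5):1 a16@(2,2):0 a17@(2,0):0 a18@(3,2):0 a19@(1,3):0
t=2: a0@(0,3):0 a1@(2,3):0 a2@(1,2):0 a3@(1,1):0 a4@(0,4):0 a5@(3,0):0 a6@(2,1):0 a7@(1,5):0 a8@(4,3):0 a9@(3,3):0 a10@(4,1):0 a11@(0,0):1 a12@(4,2):0 a13@(4,5):0 a14@(1,0):1 a15@(3,5):1 a16@(2,2):0 a17@(2,0):1 a18@(3,2):0 a19@(1,3):0
t=3: a0@(0,3):0 a1@(2,3):0 a2@(1,2):0 a3@(1,1):0 a4@(0,4):0 a5@(3,0):0 a6@(2,1):0 a7@(1,5):1 a8@(4,3):0 a9@(3,3):0 a10@(4,1):0 a11@(0,0):0 a12@(4,2):0 a13@(4,5):0 a14@(1,0):1 a15@(3,5):1 a16@(2,2):0 a17@(2,0):0 a18@(3,2):0 a19@(1,3):0
t=4: a0@(0,3):0 a1@(2,3):0 a2@(1,2):0 a3@(1,1):0 a4@(0,4):0 a5@(3,0):0 a6@(2,1):0 a7@(1,5):0 a8@(4,3):0 a9@(3,3):0 a10@(4,1):0 a11@(0,0):0 a12@(4,2):0 a13@(4,5):0 a14@(1,0):0 a15@(3,5):0 a16@(2,2):0 a17@(2,0):0 a18@(3,2):0 a19@(1,3):0
t=5: (unchanged — steady state)

0..00.
0000.0
0000..
0.00.0
.000.0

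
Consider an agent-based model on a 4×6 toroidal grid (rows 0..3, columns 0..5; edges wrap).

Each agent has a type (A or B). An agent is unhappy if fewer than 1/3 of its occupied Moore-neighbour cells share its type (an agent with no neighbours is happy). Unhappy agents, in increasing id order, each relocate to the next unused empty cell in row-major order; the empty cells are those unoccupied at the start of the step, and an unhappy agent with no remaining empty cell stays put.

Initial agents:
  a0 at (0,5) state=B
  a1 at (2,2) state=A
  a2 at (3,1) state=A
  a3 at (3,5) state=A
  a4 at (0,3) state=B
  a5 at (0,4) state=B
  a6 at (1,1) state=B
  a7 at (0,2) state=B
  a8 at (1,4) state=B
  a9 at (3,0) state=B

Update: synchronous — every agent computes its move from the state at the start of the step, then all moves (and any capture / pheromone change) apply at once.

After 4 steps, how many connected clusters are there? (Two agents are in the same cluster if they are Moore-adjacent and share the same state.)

t=1: a0@(0,5):B a1@(2,2):A a2@(3,1):A a3@(0,0):A a4@(0,3):B a5@(0,4):B a6@(1,1):B a7@(0,2):B a8@(1,4):B a9@(3,0):B
t=2: a0@(0,5):B a1@(2,2):A a2@(3,1):A a3@(0,1):A a4@(0,3):B a5@(0,4):B a6@(1,1):B a7@(0,2):B a8@(1,4):B a9@(3,0):B
t=3: a0@(0,5):B a1@(2,2):A a2@(3,1):A a3@(0,0):A a4@(0,3):B a5@(0,4):B a6@(1,1):B a7@(0,2):B a8@(1,4):B a9@(3,0):B
t=4: a0@(0,5):B a1@(2,2):A a2@(3,1):A a3@(0,1):A a4@(0,3):B a5@(0,4):B a6@(1,1):B a7@(0,2):B a8@(1,4):B a9@(3,0):B

2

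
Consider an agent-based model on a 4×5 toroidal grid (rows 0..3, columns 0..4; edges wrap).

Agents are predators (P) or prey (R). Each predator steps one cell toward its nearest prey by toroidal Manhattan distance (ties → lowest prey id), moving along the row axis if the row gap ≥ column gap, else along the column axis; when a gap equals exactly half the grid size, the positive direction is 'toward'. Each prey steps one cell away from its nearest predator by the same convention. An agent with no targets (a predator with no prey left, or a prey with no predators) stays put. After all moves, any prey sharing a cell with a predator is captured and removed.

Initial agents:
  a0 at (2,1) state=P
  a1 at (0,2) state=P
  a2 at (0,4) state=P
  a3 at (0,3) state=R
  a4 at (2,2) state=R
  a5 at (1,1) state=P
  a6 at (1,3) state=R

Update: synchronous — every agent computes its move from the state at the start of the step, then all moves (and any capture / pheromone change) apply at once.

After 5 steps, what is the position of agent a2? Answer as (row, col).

(0, 2)

t=1: a0@(2,2):P a1@(0,3):P a2@(0,3):P a3@(0,4):R a4@(2,3):R a5@(2,1):P a6@(2,3):R
t=2: a0@(2,3):P a1@(0,4):P a2@(0,4):P a3@(0,0):R a4@(2,4):R a5@(2,2):P a6@(2,4):R
t=3: a0@(2,4):P a1@(0,0):P a2@(0,0):P a3@(0,1):R a4@(2,0):R a5@(2,3):P a6@(2,0):R
t=4: a0@(2,0):P a1@(0,1):P a2@(0,1):P a3@(0,2):R a4@(2,1):R a5@(2,4):P a6@(2,1):R
t=5: a0@(2,1):P a1@(0,2):P a2@(0,2):P a3@(0,3):R a4@(2,2):R a5@(2,0):P a6@(2,2):R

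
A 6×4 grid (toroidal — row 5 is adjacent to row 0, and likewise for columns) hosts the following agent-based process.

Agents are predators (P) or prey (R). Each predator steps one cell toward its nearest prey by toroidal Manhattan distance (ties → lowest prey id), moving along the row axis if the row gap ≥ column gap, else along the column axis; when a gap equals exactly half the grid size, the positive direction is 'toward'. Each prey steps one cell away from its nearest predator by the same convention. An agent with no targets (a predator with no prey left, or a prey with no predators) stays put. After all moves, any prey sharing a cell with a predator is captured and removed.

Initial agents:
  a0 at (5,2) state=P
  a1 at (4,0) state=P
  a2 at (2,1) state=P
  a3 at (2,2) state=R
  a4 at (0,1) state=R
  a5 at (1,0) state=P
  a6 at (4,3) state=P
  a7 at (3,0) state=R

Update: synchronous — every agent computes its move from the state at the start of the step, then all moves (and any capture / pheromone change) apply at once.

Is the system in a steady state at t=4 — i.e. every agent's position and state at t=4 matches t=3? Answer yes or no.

yes

t=1: a0@(0,2):P a1@(3,0):P a2@(2,2):P a3@(2,3):R a4@(1,1):R a5@(0,0):P a6@(3,3):P a7@(2,0):R
t=2: a0@(1,2):P a1@(2,0):P a2@(2,3):P a4@(2,1):R a5@(1,0):P a6@(2,3):P
t=3: a0@(2,2):P a1@(2,1):P a2@(2,0):P a5@(2,0):P a6@(2,0):P
t=4: (unchanged — steady state)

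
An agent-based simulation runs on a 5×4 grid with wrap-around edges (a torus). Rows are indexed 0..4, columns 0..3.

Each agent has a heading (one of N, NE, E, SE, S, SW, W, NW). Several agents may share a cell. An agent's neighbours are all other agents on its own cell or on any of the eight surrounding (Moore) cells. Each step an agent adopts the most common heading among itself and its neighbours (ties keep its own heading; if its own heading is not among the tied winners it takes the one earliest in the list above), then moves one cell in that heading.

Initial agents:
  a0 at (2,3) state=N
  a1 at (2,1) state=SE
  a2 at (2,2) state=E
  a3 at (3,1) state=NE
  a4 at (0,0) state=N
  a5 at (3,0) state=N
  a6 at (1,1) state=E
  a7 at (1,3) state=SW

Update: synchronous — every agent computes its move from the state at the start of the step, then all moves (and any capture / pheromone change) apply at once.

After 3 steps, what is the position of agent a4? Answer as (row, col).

t=1: a0@(1,3):N a1@(2,2):E a2@(2,3):E a3@(2,2):NE a4@(4,0):N a5@(2,0):N a6@(1,2):E a7@(0,3):N
t=2: a0@(0,3):N a1@(2,3):E a2@(2,0):E a3@(2,3):E a4@(3,0):N a5@(1,0):N a6@(1,3):E a7@(4,3):N
t=3: a0@(4,3):N a1@(2,0):E a2@(2,1):E a3@(2,0):E a4@(3,1):E a5@(1,1):E a6@(1,0):E a7@(3,3):N

(3, 1)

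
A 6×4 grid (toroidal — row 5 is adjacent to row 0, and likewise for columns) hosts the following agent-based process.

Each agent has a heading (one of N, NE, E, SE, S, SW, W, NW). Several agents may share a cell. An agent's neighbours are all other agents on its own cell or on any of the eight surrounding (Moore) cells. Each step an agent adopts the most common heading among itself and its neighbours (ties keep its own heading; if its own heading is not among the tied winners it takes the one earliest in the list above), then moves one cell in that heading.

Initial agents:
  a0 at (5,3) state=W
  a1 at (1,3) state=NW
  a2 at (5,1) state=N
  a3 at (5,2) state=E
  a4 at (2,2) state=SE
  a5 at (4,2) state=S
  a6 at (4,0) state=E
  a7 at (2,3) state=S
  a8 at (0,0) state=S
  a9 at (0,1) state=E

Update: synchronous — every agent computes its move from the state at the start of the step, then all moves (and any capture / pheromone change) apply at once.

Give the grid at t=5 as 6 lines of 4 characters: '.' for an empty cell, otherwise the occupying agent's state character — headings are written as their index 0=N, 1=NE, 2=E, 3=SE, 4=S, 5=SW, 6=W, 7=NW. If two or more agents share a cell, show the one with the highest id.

t=1: a0@(5,0):E a1@(2,3):S a2@(5,2):E a3@(5,3):E a4@(3,3):SE a5@(5,2):S a6@(4,1):E a7@(3,3):S a8@(1,0):S a9@(0,2):E
t=2: a0@(5,1):E a1@(3,3):S a2@(5,3):E a3@(5,0):E a4@(4,3):S a5@(5,3):E a6@(4,2):E a7@(4,3):S a8@(2,0):S a9@(0,3):E
t=3: a0@(5,2):E a1@(4,3):S a2@(5,0):E a3@(5,1):E a4@(4,0):E a5@(5,0):E a6@(4,3):E a7@(4,0):E a8@(3,0):S a9@(0,0):E
t=4: a0@(5,3):E a1@(4,0):E a2@(5,1):E a3@(5,2):E a4@(4,1):E a5@(5,1):E a6@(4,0):E a7@(4,1):E a8@(3,1):E a9@(0,1):E
t=5: a0@(5,0):E a1@(4,1):E a2@(5,2):E a3@(5,3):E a4@(4,2):E a5@(5,2):E a6@(4,1):E a7@(4,2):E a8@(3,2):E a9@(0,2):E

..2.
....
....
..2.
.22.
2.22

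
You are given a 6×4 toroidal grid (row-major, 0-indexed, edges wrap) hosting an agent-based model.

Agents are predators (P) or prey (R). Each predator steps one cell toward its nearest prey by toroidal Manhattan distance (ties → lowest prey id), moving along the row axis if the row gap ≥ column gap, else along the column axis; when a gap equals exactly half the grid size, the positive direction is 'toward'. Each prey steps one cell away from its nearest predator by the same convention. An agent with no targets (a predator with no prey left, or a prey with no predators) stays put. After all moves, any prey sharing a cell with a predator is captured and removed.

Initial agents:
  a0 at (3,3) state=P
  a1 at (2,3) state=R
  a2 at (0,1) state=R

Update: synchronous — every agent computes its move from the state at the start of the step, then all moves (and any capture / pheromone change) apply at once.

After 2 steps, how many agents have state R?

t=1: a0@(2,3):P a1@(1,3):R a2@(5,1):R
t=2: a0@(1,3):P a1@(0,3):R a2@(4,1):R

2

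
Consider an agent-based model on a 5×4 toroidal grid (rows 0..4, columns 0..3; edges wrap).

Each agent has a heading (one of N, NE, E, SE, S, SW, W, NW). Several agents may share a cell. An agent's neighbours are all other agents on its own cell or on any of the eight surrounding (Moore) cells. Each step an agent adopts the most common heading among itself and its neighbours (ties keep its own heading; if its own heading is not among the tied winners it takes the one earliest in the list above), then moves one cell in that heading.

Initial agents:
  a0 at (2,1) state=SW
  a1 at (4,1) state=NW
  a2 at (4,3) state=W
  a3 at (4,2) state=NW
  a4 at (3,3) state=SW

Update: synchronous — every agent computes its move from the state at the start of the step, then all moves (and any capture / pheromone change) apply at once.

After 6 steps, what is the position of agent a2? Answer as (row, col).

(4, 1)

t=1: a0@(3,0):SW a1@(3,0):NW a2@(4,2):W a3@(3,1):NW a4@(4,2):SW
t=2: a0@(2,3):NW a1@(2,3):NW a2@(4,1):W a3@(2,0):NW a4@(0,1):SW
t=3: a0@(1,2):NW a1@(1,2):NW a2@(4,0):W a3@(1,3):NW a4@(1,0):SW
t=4: a0@(0,1):NW a1@(0,1):NW a2@(4,3):W a3@(0,2):NW a4@(2,3):SW
t=5: a0@(4,0):NW a1@(4,0):NW a2@(4,2):W a3@(4,1):NW a4@(3,2):SW
t=6: a0@(3,3):NW a1@(3,3):NW a2@(4,1):W a3@(3,0):NW a4@(4,1):SW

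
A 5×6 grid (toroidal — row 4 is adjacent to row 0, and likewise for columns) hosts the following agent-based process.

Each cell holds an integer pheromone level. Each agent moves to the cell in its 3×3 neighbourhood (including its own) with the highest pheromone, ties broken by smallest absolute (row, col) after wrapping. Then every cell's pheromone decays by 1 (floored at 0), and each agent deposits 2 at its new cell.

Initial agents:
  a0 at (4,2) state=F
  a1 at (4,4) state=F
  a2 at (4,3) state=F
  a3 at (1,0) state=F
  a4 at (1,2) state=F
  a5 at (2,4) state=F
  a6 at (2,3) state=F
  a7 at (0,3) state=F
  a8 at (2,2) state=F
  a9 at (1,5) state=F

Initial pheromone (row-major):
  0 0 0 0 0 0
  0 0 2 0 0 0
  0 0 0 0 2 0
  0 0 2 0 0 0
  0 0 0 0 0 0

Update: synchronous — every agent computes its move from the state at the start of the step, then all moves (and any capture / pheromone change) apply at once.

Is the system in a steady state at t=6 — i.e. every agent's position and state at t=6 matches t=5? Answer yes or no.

t=1: a0@(3,2) a1@(0,3) a2@(3,2) a3@(0,0) a4@(1,2) a5@(2,4) a6@(1,2) a7@(1,2) a8@(1,2) a9@(2,4) | pheromone: 2 0 0 2 0 0 / 0 0 9 0 0 0 / 0 0 0 0 5 0 / 0 0 5 0 0 0 / 0 0 0 0 0 0
t=2: a0@(3,2) a1@(1,2) a2@(3,2) a3@(0,0) a4@(1,2) a5@(2,4) a6@(1,2) a7@(1,2) a8@(1,2) a9@(2,4) | pheromone: 3 0 0 1 0 0 / 0 0 18 0 0 0 / 0 0 0 0 8 0 / 0 0 8 0 0 0 / 0 0 0 0 0 0
t=3: a0@(3,2) a1@(1,2) a2@(3,2) a3@(0,0) a4@(1,2) a5@(2,4) a6@(1,2) a7@(1,2) a8@(1,2) a9@(2,4) | pheromone: 4 0 0 0 0 0 / 0 0 27 0 0 0 / 0 0 0 0 11 0 / 0 0 11 0 0 0 / 0 0 0 0 0 0
t=4: a0@(3,2) a1@(1,2) a2@(3,2) a3@(0,0) a4@(1,2) a5@(2,4) a6@(1,2) a7@(1,2) a8@(1,2) a9@(2,4) | pheromone: 5 0 0 0 0 0 / 0 0 36 0 0 0 / 0 0 0 0 14 0 / 0 0 14 0 0 0 / 0 0 0 0 0 0
t=5: a0@(3,2) a1@(1,2) a2@(3,2) a3@(0,0) a4@(1,2) a5@(2,4) a6@(1,2) a7@(1,2) a8@(1,2) a9@(2,4) | pheromone: 6 0 0 0 0 0 / 0 0 45 0 0 0 / 0 0 0 0 17 0 / 0 0 17 0 0 0 / 0 0 0 0 0 0
t=6: a0@(3,2) a1@(1,2) a2@(3,2) a3@(0,0) a4@(1,2) a5@(2,4) a6@(1,2) a7@(1,2) a8@(1,2) a9@(2,4) | pheromone: 7 0 0 0 0 0 / 0 0 54 0 0 0 / 0 0 0 0 20 0 / 0 0 20 0 0 0 / 0 0 0 0 0 0

yes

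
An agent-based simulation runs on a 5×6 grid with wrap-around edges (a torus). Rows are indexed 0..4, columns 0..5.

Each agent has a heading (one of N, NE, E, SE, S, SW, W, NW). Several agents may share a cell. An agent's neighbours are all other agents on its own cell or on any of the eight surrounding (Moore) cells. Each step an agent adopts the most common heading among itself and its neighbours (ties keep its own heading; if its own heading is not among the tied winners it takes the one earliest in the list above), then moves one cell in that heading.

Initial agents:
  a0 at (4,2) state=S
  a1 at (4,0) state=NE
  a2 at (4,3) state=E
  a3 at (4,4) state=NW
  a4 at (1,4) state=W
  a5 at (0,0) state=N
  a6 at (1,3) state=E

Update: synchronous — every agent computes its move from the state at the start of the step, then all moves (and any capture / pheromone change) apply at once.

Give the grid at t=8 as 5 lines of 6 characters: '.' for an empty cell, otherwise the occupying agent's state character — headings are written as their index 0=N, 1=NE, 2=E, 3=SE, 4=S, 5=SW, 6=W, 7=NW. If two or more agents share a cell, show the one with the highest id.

....2.
..1.22
0.....
......
.....2

t=1: a0@(0,2):S a1@(3,1):NE a2@(4,4):E a3@(3,3):NW a4@(1,3):W a5@(4,0):N a6@(1,4):E
t=2: a0@(1,2):S a1@(2,2):NE a2@(4,5):E a3@(2,2):NW a4@(1,2):W a5@(3,0):N a6@(1,5):E
t=3: a0@(2,2):S a1@(1,3):NE a2@(4,0):E a3@(1,1):NW a4@(1,1):W a5@(2,0):N a6@(1,0):E
t=4: a0@(3,2):S a1@(0,4):NE a2@(4,1):E a3@(0,0):NW a4@(1,0):W a5@(1,0):N a6@(1,1):E
t=5: a0@(4,2):S a1@(4,5):NE a2@(4,2):E a3@(0,1):E a4@(1,5):W a5@(0,0):N a6@(1,2):E
t=6: a0@(4,3):E a1@(3,0):NE a2@(4,3):E a3@(0,2):E a4@(1,4):W a5@(4,0):N a6@(1,3):E
t=7: a0@(4,4):E a1@(2,1):NE a2@(4,4):E a3@(0,3):E a4@(1,3):W a5@(3,0):N a6@(1,4):E
t=8: a0@(4,5):E a1@(1,2):NE a2@(4,5):E a3@(0,4):E a4@(1,4):E a5@(2,0):N a6@(1,5):E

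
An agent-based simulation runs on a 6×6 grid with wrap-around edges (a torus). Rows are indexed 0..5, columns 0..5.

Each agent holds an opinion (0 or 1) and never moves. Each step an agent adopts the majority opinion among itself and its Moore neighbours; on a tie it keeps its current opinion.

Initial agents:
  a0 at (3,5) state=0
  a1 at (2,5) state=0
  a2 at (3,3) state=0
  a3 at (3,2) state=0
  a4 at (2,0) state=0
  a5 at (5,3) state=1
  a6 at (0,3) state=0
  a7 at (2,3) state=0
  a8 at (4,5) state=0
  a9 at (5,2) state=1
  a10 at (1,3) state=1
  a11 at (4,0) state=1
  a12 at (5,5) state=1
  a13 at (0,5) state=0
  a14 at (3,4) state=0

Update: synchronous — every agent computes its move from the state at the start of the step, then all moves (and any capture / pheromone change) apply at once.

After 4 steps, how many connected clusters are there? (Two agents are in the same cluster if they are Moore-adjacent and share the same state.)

4

t=1: a0@(3,5):0 a1@(2,5):0 a2@(3,3):0 a3@(3,2):0 a4@(2,0):0 a5@(5,3):1 a6@(0,3):1 a7@(2,3):0 a8@(4,5):0 a9@(5,2):1 a10@(1,3):0 a11@(4,0):1 a12@(5,5):1 a13@(0,5):0 a14@(3,4):0
t=2: (unchanged — steady state)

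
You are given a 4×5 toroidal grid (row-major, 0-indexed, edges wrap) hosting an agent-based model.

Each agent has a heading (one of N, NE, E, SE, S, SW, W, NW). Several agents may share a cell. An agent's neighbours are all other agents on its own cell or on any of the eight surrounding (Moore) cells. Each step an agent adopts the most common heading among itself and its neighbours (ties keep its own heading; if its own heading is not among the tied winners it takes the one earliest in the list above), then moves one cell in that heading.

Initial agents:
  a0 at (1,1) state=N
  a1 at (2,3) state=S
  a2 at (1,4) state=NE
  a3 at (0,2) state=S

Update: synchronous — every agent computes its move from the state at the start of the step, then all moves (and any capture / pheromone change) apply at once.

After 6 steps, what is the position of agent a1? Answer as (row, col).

t=1: a0@(0,1):N a1@(3,3):S a2@(0,0):NE a3@(1,2):S
t=2: a0@(3,1):N a1@(0,3):S a2@(3,1):NE a3@(2,2):S
t=3: a0@(2,1):N a1@(1,3):S a2@(2,2):NE a3@(3,2):S
t=4: a0@(1,1):N a1@(2,3):S a2@(3,2):S a3@(0,2):S
t=5: a0@(0,1):N a1@(3,3):S a2@(0,2):S a3@(1,2):S
t=6: a0@(1,1):S a1@(0,3):S a2@(1,2):S a3@(2,2):S

(0, 3)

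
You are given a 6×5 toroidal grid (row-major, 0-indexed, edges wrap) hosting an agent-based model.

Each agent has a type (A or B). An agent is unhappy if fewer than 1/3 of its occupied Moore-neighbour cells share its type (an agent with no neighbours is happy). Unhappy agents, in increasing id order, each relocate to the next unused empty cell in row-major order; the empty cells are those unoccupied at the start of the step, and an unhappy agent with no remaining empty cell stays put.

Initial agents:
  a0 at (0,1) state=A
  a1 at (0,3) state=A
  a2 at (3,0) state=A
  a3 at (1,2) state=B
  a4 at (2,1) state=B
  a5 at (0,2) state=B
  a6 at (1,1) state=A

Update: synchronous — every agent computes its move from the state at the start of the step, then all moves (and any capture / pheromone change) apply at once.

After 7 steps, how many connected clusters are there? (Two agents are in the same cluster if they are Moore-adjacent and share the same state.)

2

t=1: a0@(0,1):A a1@(0,0):A a2@(0,4):A a3@(1,2):B a4@(2,1):B a5@(1,0):B a6@(1,3):A
t=2: a0@(0,1):A a1@(0,0):A a2@(0,4):A a3@(1,2):B a4@(2,1):B a5@(0,2):B a6@(1,3):A
t=3: (unchanged — steady state)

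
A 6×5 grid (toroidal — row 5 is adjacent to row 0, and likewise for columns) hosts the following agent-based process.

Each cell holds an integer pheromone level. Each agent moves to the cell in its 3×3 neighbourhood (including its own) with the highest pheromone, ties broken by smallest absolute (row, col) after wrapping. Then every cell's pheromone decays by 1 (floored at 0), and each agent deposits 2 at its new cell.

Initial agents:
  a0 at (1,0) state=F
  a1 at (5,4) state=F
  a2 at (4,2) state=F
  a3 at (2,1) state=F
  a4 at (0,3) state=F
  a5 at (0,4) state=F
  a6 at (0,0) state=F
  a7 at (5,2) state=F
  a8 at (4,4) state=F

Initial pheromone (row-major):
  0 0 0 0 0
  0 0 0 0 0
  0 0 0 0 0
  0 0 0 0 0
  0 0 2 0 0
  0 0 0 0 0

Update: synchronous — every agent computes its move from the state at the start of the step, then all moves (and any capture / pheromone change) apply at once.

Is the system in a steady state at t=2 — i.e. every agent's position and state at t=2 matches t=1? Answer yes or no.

t=1: a0@(0,0) a1@(0,0) a2@(4,2) a3@(1,0) a4@(0,2) a5@(0,0) a6@(0,0) a7@(4,2) a8@(3,0) | pheromone: 8 0 2 0 0 / 2 0 0 0 0 / 0 0 0 0 0 / 2 0 0 0 0 / 0 0 5 0 0 / 0 0 0 0 0
t=2: a0@(0,0) a1@(0,0) a2@(4,2) a3@(0,0) a4@(0,2) a5@(0,0) a6@(0,0) a7@(4,2) a8@(3,0) | pheromone: 17 0 3 0 0 / 1 0 0 0 0 / 0 0 0 0 0 / 3 0 0 0 0 / 0 0 8 0 0 / 0 0 0 0 0

no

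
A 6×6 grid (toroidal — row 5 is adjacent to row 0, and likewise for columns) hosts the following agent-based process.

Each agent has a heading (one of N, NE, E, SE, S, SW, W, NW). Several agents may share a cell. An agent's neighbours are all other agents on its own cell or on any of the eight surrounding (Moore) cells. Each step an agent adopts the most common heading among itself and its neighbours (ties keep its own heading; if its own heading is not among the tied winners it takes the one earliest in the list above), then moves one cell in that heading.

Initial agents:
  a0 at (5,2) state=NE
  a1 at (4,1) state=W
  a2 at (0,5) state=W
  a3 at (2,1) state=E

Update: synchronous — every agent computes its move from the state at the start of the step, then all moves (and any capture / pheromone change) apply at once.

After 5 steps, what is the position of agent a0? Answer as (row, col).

t=1: a0@(4,3):NE a1@(4,0):W a2@(0,4):W a3@(2,2):E
t=2: a0@(3,4):NE a1@(4,5):W a2@(0,3):W a3@(2,3):E
t=3: a0@(2,5):NE a1@(4,4):W a2@(0,2):W a3@(2,4):E
t=4: a0@(1,0):NE a1@(4,3):W a2@(0,1):W a3@(2,5):E
t=5: a0@(0,1):NE a1@(4,2):W a2@(0,0):W a3@(2,0):E

(0, 1)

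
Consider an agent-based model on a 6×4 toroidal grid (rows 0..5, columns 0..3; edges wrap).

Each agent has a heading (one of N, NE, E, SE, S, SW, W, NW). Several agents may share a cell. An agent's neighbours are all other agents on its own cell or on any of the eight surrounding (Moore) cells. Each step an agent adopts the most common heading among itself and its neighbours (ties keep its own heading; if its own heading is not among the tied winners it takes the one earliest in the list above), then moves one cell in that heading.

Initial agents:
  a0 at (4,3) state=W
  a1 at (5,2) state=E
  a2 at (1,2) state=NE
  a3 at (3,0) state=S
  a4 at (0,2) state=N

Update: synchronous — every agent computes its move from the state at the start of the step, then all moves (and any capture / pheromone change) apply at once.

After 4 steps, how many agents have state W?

1

t=1: a0@(4,2):W a1@(5,3):E a2@(0,3):NE a3@(4,0):S a4@(5,2):N
t=2: a0@(4,1):W a1@(5,0):E a2@(5,0):NE a3@(5,0):S a4@(4,2):N
t=3: a0@(4,0):W a1@(5,1):E a2@(4,1):NE a3@(0,0):S a4@(3,2):N
t=4: a0@(4,3):W a1@(5,2):E a2@(3,2):NE a3@(1,0):S a4@(2,2):N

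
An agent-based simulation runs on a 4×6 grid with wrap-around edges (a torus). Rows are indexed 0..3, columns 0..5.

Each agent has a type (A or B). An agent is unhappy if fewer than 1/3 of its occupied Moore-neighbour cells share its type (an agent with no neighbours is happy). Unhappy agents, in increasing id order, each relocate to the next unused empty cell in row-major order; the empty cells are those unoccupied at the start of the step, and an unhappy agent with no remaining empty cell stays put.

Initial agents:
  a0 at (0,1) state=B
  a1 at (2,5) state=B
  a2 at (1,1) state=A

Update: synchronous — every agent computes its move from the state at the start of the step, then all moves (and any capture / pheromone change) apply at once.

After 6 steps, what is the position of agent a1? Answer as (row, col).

(2, 5)

t=1: a0@(0,0):B a1@(2,5):B a2@(0,2):A
t=2: (unchanged — steady state)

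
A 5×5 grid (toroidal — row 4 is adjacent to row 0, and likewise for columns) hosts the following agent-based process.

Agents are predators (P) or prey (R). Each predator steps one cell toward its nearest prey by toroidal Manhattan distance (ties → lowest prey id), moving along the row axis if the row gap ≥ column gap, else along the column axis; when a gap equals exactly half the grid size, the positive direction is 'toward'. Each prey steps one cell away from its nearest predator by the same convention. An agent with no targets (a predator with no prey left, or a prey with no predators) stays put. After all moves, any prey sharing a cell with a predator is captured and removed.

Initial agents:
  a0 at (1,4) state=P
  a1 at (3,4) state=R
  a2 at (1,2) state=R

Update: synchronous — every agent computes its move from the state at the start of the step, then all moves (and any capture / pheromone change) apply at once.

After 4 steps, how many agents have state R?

2

t=1: a0@(2,4):P a1@(4,4):R a2@(1,1):R
t=2: a0@(3,4):P a1@(0,4):R a2@(1,2):R
t=3: a0@(4,4):P a1@(1,4):R a2@(0,2):R
t=4: a0@(0,4):P a1@(2,4):R a2@(0,1):R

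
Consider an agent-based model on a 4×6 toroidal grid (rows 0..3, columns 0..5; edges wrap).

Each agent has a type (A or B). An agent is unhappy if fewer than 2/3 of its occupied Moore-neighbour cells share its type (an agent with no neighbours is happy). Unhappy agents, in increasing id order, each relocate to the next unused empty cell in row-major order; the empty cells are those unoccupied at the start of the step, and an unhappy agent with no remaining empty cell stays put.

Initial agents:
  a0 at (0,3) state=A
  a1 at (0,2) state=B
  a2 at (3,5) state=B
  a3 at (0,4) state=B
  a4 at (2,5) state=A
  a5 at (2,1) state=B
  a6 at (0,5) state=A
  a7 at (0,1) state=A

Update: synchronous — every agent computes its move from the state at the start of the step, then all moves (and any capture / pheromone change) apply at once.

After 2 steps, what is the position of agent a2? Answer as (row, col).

(1, 1)

t=1: a0@(0,0):A a1@(1,0):B a2@(1,1):B a3@(1,2):B a4@(1,3):A a5@(2,1):B a6@(1,4):A a7@(1,5):A
t=2: a0@(0,1):A a1@(0,2):B a2@(1,1):B a3@(1,2):B a4@(0,3):A a5@(2,1):B a6@(1,4):A a7@(1,5):A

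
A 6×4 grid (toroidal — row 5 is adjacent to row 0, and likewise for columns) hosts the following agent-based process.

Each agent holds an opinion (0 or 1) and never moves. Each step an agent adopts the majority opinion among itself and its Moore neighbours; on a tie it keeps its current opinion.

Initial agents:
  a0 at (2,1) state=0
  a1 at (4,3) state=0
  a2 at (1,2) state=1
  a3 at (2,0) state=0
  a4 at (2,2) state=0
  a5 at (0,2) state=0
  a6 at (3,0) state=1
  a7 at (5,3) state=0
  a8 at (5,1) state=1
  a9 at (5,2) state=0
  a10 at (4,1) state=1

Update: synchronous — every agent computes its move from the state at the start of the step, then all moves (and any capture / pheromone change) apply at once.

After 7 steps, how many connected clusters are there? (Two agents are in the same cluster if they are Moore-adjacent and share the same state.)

2

t=1: a0@(2,1):0 a1@(4,3):0 a2@(1,2):0 a3@(2,0):0 a4@(2,2):0 a5@(0,2):0 a6@(3,0):0 a7@(5,3):0 a8@(5,1):1 a9@(5,2):0 a10@(4,1):1
t=2: (unchanged — steady state)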